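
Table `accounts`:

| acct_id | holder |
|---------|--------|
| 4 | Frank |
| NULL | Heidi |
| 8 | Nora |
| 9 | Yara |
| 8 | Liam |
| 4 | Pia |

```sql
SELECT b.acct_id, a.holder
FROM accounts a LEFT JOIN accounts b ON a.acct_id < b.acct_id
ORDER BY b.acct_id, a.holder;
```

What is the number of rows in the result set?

10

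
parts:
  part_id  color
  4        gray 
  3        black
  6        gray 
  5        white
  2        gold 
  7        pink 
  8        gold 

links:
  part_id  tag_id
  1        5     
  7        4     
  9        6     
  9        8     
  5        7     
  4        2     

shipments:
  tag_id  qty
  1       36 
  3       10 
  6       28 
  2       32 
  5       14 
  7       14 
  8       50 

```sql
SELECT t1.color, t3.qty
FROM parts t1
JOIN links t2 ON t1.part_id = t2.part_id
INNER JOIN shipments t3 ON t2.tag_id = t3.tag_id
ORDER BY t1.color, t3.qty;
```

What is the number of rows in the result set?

2

Joins associate left-to-right: parts INNER JOIN links on part_id gives 3 intermediate row(s).
Then INNER JOIN `shipments t3` on tag_id: keep only rows whose t2.tag_id appears in t3.
Result: 2 row(s).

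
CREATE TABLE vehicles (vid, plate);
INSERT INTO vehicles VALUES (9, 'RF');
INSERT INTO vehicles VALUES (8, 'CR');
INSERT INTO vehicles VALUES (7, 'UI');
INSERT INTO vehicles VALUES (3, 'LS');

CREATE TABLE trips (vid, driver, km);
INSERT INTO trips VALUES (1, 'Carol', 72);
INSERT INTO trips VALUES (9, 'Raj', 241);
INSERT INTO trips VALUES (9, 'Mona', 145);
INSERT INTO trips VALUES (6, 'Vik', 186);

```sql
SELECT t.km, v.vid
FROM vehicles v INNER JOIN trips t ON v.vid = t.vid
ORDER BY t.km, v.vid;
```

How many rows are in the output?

2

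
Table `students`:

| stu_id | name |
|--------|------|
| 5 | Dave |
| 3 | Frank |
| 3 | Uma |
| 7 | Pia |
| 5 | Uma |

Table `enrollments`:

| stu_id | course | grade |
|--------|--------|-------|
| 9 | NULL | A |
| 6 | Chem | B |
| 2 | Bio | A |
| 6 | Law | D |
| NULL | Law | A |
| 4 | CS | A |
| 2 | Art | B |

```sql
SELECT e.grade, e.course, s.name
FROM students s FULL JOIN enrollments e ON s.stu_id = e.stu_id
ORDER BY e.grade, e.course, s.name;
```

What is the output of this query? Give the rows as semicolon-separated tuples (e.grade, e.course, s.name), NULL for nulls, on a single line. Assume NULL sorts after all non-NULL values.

FULL OUTER JOIN keeps every row from both sides; unmatched rows get NULL for the other side's columns.
Matching on s.stu_id = e.stu_id. A NULL in a compared column never satisfies the condition.
- s[0] stu_id=5 → no match; kept with NULLs on the e side.
- s[1] stu_id=3 → no match; kept with NULLs on the e side.
- s[2] stu_id=3 → no match; kept with NULLs on the e side.
- s[3] stu_id=7 → no match; kept with NULLs on the e side.
- s[4] stu_id=5 → no match; kept with NULLs on the e side.
- plus 7 unmatched e row(s), each kept with NULL s columns.

(A, Bio, NULL); (A, CS, NULL); (A, Law, NULL); (A, NULL, NULL); (B, Art, NULL); (B, Chem, NULL); (D, Law, NULL); (NULL, NULL, Dave); (NULL, NULL, Frank); (NULL, NULL, Pia); (NULL, NULL, Uma); (NULL, NULL, Uma)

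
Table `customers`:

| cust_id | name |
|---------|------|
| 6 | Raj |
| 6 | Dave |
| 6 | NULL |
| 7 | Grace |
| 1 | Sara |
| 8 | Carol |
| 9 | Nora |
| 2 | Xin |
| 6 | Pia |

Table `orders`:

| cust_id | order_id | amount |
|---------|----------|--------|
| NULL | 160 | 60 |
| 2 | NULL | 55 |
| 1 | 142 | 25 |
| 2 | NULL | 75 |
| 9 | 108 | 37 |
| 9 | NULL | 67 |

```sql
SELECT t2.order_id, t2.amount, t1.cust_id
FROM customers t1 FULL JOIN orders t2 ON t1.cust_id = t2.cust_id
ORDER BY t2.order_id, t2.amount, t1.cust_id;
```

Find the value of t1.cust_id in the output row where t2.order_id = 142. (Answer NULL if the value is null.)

1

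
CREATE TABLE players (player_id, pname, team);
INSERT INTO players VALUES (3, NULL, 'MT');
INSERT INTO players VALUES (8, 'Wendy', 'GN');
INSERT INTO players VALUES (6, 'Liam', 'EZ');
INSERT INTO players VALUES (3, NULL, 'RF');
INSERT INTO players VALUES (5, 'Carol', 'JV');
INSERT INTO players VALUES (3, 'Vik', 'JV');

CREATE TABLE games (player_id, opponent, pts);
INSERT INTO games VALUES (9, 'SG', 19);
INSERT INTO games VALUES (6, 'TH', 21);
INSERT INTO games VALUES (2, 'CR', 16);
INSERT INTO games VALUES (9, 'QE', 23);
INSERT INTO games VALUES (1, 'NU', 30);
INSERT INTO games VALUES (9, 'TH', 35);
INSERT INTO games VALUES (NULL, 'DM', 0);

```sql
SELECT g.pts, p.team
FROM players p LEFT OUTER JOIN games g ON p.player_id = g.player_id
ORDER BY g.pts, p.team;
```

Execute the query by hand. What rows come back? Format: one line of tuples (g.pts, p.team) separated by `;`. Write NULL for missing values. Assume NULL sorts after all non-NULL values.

LEFT JOIN keeps every row from `players`; unmatched rows get NULL for `games`'s columns.
Matching on p.player_id = g.player_id. A NULL in a compared column never satisfies the condition.
Matched pairs: 1; unmatched p rows kept: 5.

(21, EZ); (NULL, GN); (NULL, JV); (NULL, JV); (NULL, MT); (NULL, RF)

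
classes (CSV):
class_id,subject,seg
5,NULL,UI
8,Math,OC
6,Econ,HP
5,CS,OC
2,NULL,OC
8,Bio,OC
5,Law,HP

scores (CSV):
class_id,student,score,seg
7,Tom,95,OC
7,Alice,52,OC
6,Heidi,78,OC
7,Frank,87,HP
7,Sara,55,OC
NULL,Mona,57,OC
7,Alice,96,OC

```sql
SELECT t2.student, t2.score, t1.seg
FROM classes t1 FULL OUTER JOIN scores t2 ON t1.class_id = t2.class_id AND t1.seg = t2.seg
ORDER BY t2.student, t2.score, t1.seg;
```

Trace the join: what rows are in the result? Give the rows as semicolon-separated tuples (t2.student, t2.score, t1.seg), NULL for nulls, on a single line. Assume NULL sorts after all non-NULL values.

(Alice, 52, NULL); (Alice, 96, NULL); (Frank, 87, NULL); (Heidi, 78, NULL); (Mona, 57, NULL); (Sara, 55, NULL); (Tom, 95, NULL); (NULL, NULL, HP); (NULL, NULL, HP); (NULL, NULL, OC); (NULL, NULL, OC); (NULL, NULL, OC); (NULL, NULL, OC); (NULL, NULL, UI)

FULL OUTER JOIN keeps every row from both sides; unmatched rows get NULL for the other side's columns.
Matching on t1.class_id = t2.class_id AND t1.seg = t2.seg. A NULL in a compared column never satisfies the condition.
Matched pairs: 0; unmatched t1 rows kept: 7; unmatched t2 rows kept: 7.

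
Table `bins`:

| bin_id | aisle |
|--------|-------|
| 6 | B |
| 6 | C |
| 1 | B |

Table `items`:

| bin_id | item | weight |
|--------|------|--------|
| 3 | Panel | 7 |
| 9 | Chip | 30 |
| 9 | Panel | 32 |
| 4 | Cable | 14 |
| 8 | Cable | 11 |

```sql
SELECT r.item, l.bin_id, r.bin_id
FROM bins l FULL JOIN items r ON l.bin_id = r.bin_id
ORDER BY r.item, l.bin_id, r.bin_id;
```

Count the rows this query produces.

FULL OUTER JOIN keeps every row from both sides; unmatched rows get NULL for the other side's columns.
Matching on l.bin_id = r.bin_id.
Matched pairs: 0; unmatched l rows kept: 3; unmatched r rows kept: 5.
Total: 0 matched + 8 padded = 8 rows.

8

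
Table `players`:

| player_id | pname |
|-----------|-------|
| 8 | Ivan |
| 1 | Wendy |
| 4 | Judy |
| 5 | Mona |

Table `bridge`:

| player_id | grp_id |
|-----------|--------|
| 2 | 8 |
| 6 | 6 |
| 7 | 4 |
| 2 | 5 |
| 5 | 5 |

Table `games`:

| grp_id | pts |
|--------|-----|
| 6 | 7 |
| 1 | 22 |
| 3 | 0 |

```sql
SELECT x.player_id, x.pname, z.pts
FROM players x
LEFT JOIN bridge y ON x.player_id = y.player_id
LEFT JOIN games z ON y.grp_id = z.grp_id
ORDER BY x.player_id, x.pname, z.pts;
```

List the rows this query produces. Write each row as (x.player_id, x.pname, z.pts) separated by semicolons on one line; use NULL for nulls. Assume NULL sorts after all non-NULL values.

Step 1 — x LEFT JOIN y on player_id → 4 row(s).
Then LEFT JOIN `games z` on grp_id: each of those 4 rows is kept; rows whose y.grp_id has no match in z get NULL for z's columns.

(1, Wendy, NULL); (4, Judy, NULL); (5, Mona, NULL); (8, Ivan, NULL)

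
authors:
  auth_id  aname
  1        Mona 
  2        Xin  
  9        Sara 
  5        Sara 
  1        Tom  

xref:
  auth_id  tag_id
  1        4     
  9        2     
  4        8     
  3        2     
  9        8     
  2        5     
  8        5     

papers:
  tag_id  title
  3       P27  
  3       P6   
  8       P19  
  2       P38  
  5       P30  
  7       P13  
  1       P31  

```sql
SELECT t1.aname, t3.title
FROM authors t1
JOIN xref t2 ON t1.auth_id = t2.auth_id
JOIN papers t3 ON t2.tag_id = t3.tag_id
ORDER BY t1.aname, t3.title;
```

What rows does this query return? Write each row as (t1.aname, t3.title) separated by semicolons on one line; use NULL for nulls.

(Sara, P19); (Sara, P38); (Xin, P30)

Evaluate left to right. First `authors t1 INNER JOIN xref t2` on auth_id: 5 row(s).
Then INNER JOIN `papers t3` on tag_id: keep only rows whose t2.tag_id appears in t3.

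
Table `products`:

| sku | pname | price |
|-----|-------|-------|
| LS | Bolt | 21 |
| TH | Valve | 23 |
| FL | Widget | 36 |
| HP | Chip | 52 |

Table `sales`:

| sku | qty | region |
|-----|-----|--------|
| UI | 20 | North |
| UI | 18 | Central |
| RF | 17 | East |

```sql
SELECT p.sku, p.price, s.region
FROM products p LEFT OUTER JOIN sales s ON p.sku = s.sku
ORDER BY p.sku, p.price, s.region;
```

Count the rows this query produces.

4

LEFT JOIN keeps every row from `products`; unmatched rows get NULL for `sales`'s columns.
Matching on p.sku = s.sku.
Matched pairs: 0; unmatched p rows kept: 4.
Total: 0 matched + 4 padded = 4 rows.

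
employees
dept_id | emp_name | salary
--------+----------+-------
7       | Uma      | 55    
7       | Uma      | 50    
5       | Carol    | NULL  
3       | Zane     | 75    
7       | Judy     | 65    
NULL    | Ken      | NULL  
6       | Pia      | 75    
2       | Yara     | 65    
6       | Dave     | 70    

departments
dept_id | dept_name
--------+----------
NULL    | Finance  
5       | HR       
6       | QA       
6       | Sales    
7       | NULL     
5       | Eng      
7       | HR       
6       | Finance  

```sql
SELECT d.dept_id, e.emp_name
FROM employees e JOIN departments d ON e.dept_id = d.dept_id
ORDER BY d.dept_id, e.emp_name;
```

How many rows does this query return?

INNER JOIN keeps only pairs where the ON condition holds.
Matching on e.dept_id = d.dept_id. A NULL in a compared column never satisfies the condition.
- e[0] dept_id=7 → 2 match(es) in d → 2 row(s).
- e[1] dept_id=7 → 2 match(es) in d → 2 row(s).
- e[2] dept_id=5 → 2 match(es) in d → 2 row(s).
- e[3] dept_id=3 → no match; dropped.
- e[4] dept_id=7 → 2 match(es) in d → 2 row(s).
- e[5] dept_id=NULL → no match; dropped.
- e[6] dept_id=6 → 3 match(es) in d → 3 row(s).
- e[7] dept_id=2 → no match; dropped.
- e[8] dept_id=6 → 3 match(es) in d → 3 row(s).
Total: 14 rows.

14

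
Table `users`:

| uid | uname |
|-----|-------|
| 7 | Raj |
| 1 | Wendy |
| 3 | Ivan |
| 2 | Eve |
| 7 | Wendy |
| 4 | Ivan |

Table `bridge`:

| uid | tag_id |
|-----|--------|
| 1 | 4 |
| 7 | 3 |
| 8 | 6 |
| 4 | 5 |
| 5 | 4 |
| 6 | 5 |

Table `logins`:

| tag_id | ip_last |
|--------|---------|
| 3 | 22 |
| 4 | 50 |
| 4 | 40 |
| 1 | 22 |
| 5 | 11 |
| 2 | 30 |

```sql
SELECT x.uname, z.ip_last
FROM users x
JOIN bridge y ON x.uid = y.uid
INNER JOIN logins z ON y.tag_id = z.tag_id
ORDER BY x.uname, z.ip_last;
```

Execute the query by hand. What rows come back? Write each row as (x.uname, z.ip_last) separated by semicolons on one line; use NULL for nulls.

(Ivan, 11); (Raj, 22); (Wendy, 22); (Wendy, 40); (Wendy, 50)

Step 1 — x INNER JOIN y on uid → 4 row(s).
Then INNER JOIN `logins z` on tag_id: keep only rows whose y.tag_id appears in z.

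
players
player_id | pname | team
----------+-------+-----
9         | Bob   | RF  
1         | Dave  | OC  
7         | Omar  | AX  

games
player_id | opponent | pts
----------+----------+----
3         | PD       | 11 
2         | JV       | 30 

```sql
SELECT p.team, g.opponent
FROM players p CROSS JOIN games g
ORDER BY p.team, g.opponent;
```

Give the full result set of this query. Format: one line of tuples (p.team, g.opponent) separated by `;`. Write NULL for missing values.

CROSS JOIN pairs every row of `players` with every row of `games`: 3 × 2 = 6 rows.
After projecting and ordering:
p.team | g.opponent
AX | JV
AX | PD
OC | JV
OC | PD
RF | JV
RF | PD

(AX, JV); (AX, PD); (OC, JV); (OC, PD); (RF, JV); (RF, PD)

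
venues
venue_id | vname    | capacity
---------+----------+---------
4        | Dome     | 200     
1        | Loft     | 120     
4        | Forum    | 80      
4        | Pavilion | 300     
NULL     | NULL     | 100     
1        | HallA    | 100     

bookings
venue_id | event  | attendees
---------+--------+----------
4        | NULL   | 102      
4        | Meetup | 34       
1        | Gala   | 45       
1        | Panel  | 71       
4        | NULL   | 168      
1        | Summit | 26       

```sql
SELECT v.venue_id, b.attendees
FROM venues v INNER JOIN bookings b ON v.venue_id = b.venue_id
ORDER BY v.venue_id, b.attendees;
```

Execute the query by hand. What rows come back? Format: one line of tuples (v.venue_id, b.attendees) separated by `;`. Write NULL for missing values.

INNER JOIN keeps only pairs where the ON condition holds.
Matching on v.venue_id = b.venue_id. A NULL in a compared column never satisfies the condition.
- venue_id=4: 3 matching b row(s), so 3 row(s) emitted.
- venue_id=1: 3 matching b row(s), so 3 row(s) emitted.
- venue_id=4: 3 matching b row(s), so 3 row(s) emitted.
- venue_id=4: 3 matching b row(s), so 3 row(s) emitted.
- venue_id=NULL: no matching b row, dropped.
- venue_id=1: 3 matching b row(s), so 3 row(s) emitted.

(1, 26); (1, 26); (1, 45); (1, 45); (1, 71); (1, 71); (4, 34); (4, 34); (4, 34); (4, 102); (4, 102); (4, 102); (4, 168); (4, 168); (4, 168)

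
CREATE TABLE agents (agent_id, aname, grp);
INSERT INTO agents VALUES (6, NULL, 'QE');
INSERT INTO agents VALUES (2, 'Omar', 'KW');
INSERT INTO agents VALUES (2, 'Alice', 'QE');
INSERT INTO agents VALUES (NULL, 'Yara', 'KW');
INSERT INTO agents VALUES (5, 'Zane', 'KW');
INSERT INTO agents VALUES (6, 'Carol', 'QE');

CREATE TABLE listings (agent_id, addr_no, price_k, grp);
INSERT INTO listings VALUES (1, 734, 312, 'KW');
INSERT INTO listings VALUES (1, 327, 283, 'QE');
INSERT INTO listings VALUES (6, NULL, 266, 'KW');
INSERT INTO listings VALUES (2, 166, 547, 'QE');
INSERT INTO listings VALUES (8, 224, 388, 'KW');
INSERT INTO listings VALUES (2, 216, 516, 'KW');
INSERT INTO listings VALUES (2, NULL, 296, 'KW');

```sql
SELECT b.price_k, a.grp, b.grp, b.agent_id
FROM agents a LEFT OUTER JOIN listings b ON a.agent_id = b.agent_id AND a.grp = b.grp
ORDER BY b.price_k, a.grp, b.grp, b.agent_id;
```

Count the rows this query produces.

LEFT JOIN keeps every row from `agents`; unmatched rows get NULL for `listings`'s columns.
Matching on a.agent_id = b.agent_id AND a.grp = b.grp. A NULL in a compared column never satisfies the condition.
- a (agent_id=6, grp=QE) has no partner → padded with NULL.
- a (agent_id=2, grp=KW) pairs with 2 row(s) of b.
- a (agent_id=2, grp=QE) pairs with 1 row(s) of b.
- a (agent_id=NULL, grp=KW) has no partner → padded with NULL.
- a (agent_id=5, grp=KW) has no partner → padded with NULL.
- a (agent_id=6, grp=QE) has no partner → padded with NULL.
Total: 3 matched + 4 padded = 7 rows.

7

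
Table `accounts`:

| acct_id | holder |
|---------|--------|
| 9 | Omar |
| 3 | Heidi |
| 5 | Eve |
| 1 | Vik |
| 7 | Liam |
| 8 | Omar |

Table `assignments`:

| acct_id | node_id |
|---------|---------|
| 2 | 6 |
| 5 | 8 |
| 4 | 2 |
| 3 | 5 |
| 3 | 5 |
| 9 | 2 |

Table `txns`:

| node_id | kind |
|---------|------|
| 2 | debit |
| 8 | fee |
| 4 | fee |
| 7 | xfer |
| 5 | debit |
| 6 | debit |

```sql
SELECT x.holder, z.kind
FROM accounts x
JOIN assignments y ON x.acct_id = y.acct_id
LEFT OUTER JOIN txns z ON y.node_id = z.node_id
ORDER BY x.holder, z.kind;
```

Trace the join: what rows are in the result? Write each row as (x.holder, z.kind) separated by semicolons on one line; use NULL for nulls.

(Eve, fee); (Heidi, debit); (Heidi, debit); (Omar, debit)

Step 1 — x INNER JOIN y on acct_id → 4 row(s).
Then LEFT JOIN `txns z` on node_id: each of those 4 rows is kept; rows whose y.node_id has no match in z get NULL for z's columns.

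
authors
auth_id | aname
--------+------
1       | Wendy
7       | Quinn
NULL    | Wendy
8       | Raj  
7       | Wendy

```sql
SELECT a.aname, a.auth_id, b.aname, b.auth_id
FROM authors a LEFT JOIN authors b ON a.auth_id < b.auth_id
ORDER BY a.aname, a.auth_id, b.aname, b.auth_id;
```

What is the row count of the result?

7

LEFT JOIN keeps every row from `authors a`; unmatched rows get NULL for `authors b`'s columns.
Matching on a.auth_id < b.auth_id. A NULL in a compared column never satisfies the condition.
- auth_id=1: 3 matching b row(s), so 3 row(s) emitted.
- auth_id=7: 1 matching b row(s), so 1 row(s) emitted.
- auth_id=NULL: no b row matches, row kept with b columns NULL.
- auth_id=8: no b row matches, row kept with b columns NULL.
- auth_id=7: 1 matching b row(s), so 1 row(s) emitted.
Total: 5 matched + 2 padded = 7 rows.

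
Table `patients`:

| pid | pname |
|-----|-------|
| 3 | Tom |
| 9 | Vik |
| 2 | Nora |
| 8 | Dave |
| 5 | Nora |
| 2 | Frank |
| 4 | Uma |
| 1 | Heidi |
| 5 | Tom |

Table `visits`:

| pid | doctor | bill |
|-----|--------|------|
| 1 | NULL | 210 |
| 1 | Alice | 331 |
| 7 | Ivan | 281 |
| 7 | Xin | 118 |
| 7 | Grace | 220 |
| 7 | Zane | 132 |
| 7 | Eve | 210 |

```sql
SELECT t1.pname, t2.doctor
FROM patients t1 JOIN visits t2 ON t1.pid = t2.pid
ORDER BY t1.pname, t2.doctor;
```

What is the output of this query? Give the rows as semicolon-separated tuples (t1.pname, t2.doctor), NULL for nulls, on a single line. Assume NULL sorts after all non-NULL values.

(Heidi, Alice); (Heidi, NULL)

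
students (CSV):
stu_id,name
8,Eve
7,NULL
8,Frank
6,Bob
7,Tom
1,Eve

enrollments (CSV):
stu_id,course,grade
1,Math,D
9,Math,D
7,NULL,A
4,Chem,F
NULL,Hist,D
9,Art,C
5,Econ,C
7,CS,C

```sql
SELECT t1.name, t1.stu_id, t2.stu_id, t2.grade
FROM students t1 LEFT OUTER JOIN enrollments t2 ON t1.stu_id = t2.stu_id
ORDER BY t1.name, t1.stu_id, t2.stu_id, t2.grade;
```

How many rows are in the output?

LEFT JOIN keeps every row from `students`; unmatched rows get NULL for `enrollments`'s columns.
Matching on t1.stu_id = t2.stu_id. A NULL in a compared column never satisfies the condition.
Matched pairs: 5; unmatched t1 rows kept: 3.
Total: 5 matched + 3 padded = 8 rows.

8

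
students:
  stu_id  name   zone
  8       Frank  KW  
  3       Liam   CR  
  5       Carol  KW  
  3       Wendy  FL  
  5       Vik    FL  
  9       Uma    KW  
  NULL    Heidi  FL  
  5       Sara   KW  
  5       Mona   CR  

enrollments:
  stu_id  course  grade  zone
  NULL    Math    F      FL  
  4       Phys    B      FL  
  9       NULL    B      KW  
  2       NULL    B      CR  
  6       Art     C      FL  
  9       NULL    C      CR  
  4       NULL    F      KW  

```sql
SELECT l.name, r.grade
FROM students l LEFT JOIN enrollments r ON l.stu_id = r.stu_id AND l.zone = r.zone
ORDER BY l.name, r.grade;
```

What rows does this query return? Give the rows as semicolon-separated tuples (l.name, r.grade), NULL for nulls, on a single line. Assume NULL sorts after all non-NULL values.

LEFT JOIN keeps every row from `students`; unmatched rows get NULL for `enrollments`'s columns.
Matching on l.stu_id = r.stu_id AND l.zone = r.zone. A NULL in a compared column never satisfies the condition.
Matched pairs: 1; unmatched l rows kept: 8.

(Carol, NULL); (Frank, NULL); (Heidi, NULL); (Liam, NULL); (Mona, NULL); (Sara, NULL); (Uma, B); (Vik, NULL); (Wendy, NULL)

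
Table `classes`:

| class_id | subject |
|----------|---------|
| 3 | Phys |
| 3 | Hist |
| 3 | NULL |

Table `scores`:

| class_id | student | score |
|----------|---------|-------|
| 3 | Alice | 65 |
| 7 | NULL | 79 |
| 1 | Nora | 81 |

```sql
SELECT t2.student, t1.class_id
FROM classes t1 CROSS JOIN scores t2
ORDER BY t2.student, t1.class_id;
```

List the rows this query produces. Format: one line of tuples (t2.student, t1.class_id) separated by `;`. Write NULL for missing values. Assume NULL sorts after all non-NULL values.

(Alice, 3); (Alice, 3); (Alice, 3); (Nora, 3); (Nora, 3); (Nora, 3); (NULL, 3); (NULL, 3); (NULL, 3)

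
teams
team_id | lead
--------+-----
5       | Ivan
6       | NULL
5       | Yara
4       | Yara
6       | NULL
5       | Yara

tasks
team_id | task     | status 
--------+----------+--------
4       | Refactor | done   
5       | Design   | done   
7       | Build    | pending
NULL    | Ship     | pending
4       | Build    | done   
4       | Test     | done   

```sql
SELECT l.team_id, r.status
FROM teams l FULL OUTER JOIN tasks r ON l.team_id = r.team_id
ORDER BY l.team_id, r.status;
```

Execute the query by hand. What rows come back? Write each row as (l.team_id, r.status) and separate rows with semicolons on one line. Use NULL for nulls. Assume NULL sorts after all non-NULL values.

(4, done); (4, done); (4, done); (5, done); (5, done); (5, done); (6, NULL); (6, NULL); (NULL, pending); (NULL, pending)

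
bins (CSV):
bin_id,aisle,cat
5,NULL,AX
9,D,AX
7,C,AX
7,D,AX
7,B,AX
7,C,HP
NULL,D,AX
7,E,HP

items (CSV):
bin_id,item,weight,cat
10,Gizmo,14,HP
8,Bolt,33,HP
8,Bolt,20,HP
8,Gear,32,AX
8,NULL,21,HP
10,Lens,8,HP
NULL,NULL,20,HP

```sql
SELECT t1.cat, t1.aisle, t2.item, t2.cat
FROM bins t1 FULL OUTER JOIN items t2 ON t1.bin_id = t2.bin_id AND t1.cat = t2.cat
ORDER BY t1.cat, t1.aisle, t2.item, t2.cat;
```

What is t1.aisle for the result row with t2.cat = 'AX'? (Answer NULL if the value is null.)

NULL

FULL OUTER JOIN keeps every row from both sides; unmatched rows get NULL for the other side's columns.
Matching on t1.bin_id = t2.bin_id AND t1.cat = t2.cat. A NULL in a compared column never satisfies the condition.
- t1 (bin_id=5, cat=AX) has no partner → padded with NULL.
- t1 (bin_id=9, cat=AX) has no partner → padded with NULL.
- t1 (bin_id=7, cat=AX) has no partner → padded with NULL.
- t1 (bin_id=7, cat=AX) has no partner → padded with NULL.
- t1 (bin_id=7, cat=AX) has no partner → padded with NULL.
- t1 (bin_id=7, cat=HP) has no partner → padded with NULL.
- t1 (bin_id=NULL, cat=AX) has no partner → padded with NULL.
- t1 (bin_id=7, cat=HP) has no partner → padded with NULL.
- plus 7 unmatched t2 row(s), each kept with NULL t1 columns.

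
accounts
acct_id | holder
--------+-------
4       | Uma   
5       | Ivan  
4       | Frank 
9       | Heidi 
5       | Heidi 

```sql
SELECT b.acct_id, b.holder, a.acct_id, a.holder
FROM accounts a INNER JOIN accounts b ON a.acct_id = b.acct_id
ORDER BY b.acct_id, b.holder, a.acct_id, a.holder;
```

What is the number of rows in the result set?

9

INNER JOIN keeps only pairs where the ON condition holds.
Matching on a.acct_id = b.acct_id.
Matched pairs: 9.
Total: 9 rows.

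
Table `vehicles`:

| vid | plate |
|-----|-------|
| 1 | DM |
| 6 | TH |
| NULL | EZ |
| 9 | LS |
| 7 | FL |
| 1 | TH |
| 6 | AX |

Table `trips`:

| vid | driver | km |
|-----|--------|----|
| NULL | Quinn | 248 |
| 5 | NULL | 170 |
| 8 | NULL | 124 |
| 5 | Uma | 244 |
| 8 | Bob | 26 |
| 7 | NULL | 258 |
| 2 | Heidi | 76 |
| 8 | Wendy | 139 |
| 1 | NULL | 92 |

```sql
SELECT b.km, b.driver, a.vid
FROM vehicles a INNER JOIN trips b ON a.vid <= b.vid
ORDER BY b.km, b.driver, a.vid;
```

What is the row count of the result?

28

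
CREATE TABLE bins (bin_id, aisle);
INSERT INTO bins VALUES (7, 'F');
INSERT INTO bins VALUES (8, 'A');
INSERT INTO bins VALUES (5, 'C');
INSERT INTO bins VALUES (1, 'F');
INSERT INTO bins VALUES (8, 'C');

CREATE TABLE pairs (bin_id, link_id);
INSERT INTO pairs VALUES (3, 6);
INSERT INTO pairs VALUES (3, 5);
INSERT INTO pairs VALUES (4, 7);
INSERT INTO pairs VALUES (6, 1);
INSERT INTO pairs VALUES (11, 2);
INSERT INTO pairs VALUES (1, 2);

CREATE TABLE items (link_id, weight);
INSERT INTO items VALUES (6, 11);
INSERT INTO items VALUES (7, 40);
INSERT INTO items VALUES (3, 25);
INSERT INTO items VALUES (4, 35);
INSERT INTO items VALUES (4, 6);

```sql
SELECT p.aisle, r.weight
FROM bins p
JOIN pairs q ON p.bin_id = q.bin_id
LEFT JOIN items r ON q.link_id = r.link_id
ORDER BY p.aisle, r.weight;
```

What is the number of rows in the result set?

Step 1 — p INNER JOIN q on bin_id → 1 row(s).
Then LEFT JOIN `items r` on link_id: each of those 1 rows is kept; rows whose q.link_id has no match in r get NULL for r's columns.
Result: 1 row(s).

1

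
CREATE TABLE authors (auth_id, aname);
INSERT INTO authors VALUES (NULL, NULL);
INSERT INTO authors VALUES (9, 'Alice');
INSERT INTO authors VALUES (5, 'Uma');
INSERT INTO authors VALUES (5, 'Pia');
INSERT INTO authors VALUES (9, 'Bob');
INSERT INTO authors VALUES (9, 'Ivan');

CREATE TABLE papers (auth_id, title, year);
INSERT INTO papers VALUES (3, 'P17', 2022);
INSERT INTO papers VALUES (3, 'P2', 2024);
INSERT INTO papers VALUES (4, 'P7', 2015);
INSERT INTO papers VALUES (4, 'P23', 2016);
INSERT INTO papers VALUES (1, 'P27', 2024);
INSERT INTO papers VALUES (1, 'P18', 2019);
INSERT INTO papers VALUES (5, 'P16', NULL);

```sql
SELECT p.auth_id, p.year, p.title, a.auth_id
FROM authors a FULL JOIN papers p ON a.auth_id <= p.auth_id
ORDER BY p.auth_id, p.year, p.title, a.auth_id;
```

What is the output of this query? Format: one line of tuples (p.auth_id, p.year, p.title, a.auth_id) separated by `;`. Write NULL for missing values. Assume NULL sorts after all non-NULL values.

(1, 2019, P18, NULL); (1, 2024, P27, NULL); (3, 2022, P17, NULL); (3, 2024, P2, NULL); (4, 2015, P7, NULL); (4, 2016, P23, NULL); (5, NULL, P16, 5); (5, NULL, P16, 5); (NULL, NULL, NULL, 9); (NULL, NULL, NULL, 9); (NULL, NULL, NULL, 9); (NULL, NULL, NULL, NULL)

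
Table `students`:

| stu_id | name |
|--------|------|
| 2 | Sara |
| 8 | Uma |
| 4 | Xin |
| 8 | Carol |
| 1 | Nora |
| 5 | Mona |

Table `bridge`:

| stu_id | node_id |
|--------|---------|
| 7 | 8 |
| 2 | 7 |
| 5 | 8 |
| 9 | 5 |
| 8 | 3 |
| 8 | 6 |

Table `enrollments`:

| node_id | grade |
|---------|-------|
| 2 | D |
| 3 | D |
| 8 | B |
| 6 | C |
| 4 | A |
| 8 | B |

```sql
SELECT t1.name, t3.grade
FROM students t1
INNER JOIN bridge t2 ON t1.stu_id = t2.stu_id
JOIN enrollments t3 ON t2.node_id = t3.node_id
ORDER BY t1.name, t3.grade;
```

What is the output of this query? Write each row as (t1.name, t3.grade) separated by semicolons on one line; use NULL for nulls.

Joins associate left-to-right: students INNER JOIN bridge on stu_id gives 6 intermediate row(s).
Then INNER JOIN `enrollments t3` on node_id: keep only rows whose t2.node_id appears in t3.

(Carol, C); (Carol, D); (Mona, B); (Mona, B); (Uma, C); (Uma, D)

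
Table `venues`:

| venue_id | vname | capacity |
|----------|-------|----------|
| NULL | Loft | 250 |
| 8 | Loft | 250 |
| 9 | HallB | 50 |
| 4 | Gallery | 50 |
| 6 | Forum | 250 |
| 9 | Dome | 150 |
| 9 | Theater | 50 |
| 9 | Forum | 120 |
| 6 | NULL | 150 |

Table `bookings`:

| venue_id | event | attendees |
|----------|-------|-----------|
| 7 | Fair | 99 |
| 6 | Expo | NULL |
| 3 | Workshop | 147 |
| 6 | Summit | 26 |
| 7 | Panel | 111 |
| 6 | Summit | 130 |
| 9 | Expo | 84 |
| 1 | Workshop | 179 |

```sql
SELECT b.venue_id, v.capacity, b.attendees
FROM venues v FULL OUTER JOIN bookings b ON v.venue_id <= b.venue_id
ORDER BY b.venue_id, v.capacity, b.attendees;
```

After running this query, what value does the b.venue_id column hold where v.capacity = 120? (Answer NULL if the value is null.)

FULL OUTER JOIN keeps every row from both sides; unmatched rows get NULL for the other side's columns.
Matching on v.venue_id <= b.venue_id. A NULL in a compared column never satisfies the condition.
- v[0] venue_id=NULL → no match; kept with NULLs on the b side.
- v[1] venue_id=8 → 1 match(es) in b → 1 row(s).
- v[2] venue_id=9 → 1 match(es) in b → 1 row(s).
- v[3] venue_id=4 → 6 match(es) in b → 6 row(s).
- v[4] venue_id=6 → 6 match(es) in b → 6 row(s).
- v[5] venue_id=9 → 1 match(es) in b → 1 row(s).
- v[6] venue_id=9 → 1 match(es) in b → 1 row(s).
- v[7] venue_id=9 → 1 match(es) in b → 1 row(s).
- v[8] venue_id=6 → 6 match(es) in b → 6 row(s).
- 2 row(s) from b found no v partner → padded with NULL.

9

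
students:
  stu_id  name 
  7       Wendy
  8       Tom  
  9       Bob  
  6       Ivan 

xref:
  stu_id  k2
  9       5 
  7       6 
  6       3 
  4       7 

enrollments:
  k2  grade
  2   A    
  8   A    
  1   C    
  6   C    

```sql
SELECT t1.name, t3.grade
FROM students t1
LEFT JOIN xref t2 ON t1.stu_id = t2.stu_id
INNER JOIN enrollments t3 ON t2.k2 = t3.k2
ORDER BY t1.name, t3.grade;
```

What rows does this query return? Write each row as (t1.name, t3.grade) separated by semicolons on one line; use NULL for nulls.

Step 1 — t1 LEFT JOIN t2 on stu_id → 4 row(s).
Then INNER JOIN `enrollments t3` on k2: keep only rows whose t2.k2 appears in t3.

(Wendy, C)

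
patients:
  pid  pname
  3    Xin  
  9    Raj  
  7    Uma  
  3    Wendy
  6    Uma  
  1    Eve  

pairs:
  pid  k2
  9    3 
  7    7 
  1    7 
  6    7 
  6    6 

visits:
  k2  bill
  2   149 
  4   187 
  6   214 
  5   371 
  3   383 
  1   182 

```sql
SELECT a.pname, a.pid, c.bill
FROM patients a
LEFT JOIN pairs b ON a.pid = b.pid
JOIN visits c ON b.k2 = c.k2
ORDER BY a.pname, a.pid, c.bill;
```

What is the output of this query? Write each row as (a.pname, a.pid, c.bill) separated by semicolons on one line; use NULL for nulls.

Evaluate left to right. First `patients a LEFT JOIN pairs b` on pid: 7 row(s).
Then INNER JOIN `visits c` on k2: keep only rows whose b.k2 appears in c.

(Raj, 9, 383); (Uma, 6, 214)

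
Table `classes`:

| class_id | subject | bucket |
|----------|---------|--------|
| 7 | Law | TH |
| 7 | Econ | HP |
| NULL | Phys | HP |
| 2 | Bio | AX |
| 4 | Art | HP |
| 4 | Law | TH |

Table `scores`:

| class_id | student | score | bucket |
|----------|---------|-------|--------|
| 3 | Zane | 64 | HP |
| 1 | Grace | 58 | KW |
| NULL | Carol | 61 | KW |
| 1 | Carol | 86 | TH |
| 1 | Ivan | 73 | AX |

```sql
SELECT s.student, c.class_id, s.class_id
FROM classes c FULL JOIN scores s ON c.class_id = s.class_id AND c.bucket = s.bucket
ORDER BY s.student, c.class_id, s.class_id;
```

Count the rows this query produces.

11

FULL OUTER JOIN keeps every row from both sides; unmatched rows get NULL for the other side's columns.
Matching on c.class_id = s.class_id AND c.bucket = s.bucket. A NULL in a compared column never satisfies the condition.
- class_id=7, bucket=TH: no s row matches, row kept with s columns NULL.
- class_id=7, bucket=HP: no s row matches, row kept with s columns NULL.
- class_id=NULL, bucket=HP: no s row matches, row kept with s columns NULL.
- class_id=2, bucket=AX: no s row matches, row kept with s columns NULL.
- class_id=4, bucket=HP: no s row matches, row kept with s columns NULL.
- class_id=4, bucket=TH: no s row matches, row kept with s columns NULL.
- plus 5 unmatched s row(s), each kept with NULL c columns.
Total: 0 matched + 11 padded = 11 rows.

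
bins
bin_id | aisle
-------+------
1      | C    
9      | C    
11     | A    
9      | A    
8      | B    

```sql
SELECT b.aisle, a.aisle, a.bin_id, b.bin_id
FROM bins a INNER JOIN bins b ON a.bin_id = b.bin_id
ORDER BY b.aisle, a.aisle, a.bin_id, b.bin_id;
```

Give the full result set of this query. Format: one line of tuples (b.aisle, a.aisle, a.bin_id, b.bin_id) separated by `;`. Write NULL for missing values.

INNER JOIN keeps only pairs where the ON condition holds.
Matching on a.bin_id = b.bin_id.
- a row (bin_id=1): matches 1 b row(s) → 1 output row(s).
- a row (bin_id=9): matches 2 b row(s) → 2 output row(s).
- a row (bin_id=11): matches 1 b row(s) → 1 output row(s).
- a row (bin_id=9): matches 2 b row(s) → 2 output row(s).
- a row (bin_id=8): matches 1 b row(s) → 1 output row(s).
After projecting and ordering:
b.aisle | a.aisle | a.bin_id | b.bin_id
A | A | 9 | 9
A | A | 11 | 11
A | C | 9 | 9
B | B | 8 | 8
C | A | 9 | 9
C | C | 1 | 1
C | C | 9 | 9

(A, A, 9, 9); (A, A, 11, 11); (A, C, 9, 9); (B, B, 8, 8); (C, A, 9, 9); (C, C, 1, 1); (C, C, 9, 9)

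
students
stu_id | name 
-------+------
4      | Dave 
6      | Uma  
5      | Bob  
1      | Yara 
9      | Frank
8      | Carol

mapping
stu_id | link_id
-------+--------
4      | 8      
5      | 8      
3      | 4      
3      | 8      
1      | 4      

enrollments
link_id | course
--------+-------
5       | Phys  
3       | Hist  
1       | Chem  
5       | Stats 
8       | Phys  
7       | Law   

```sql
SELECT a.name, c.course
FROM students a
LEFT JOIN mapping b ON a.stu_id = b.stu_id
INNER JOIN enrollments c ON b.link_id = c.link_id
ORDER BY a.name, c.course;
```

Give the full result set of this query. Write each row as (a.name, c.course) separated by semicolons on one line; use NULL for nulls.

(Bob, Phys); (Dave, Phys)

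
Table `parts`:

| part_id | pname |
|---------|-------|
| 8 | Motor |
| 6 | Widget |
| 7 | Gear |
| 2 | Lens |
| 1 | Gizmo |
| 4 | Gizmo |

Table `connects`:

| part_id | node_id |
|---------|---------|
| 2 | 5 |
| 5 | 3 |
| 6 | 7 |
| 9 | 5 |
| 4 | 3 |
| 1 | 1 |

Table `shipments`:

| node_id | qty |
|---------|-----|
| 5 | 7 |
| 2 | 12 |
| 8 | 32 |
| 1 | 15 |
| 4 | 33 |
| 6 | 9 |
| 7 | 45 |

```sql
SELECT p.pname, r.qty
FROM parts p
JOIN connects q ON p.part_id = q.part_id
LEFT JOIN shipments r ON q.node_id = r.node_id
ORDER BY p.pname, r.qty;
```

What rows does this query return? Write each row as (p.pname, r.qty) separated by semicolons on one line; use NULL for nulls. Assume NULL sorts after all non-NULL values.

(Gizmo, 15); (Gizmo, NULL); (Lens, 7); (Widget, 45)

Step 1 — p INNER JOIN q on part_id → 4 row(s).
Then LEFT JOIN `shipments r` on node_id: each of those 4 rows is kept; rows whose q.node_id has no match in r get NULL for r's columns.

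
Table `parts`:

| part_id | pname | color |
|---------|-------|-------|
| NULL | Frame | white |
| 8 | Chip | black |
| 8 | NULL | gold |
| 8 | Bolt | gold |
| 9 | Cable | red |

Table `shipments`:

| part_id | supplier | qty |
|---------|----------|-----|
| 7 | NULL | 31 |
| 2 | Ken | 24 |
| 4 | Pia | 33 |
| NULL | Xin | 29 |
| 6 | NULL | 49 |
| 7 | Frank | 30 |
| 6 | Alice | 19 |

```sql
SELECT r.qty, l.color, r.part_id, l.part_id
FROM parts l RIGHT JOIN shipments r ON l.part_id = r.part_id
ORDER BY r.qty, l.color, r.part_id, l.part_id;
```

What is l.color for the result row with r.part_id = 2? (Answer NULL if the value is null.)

RIGHT JOIN keeps every row from `shipments`; unmatched rows get NULL for `parts`'s columns.
Matching on l.part_id = r.part_id. A NULL in a compared column never satisfies the condition.
Matched pairs: 0; unmatched r rows kept: 7.

NULL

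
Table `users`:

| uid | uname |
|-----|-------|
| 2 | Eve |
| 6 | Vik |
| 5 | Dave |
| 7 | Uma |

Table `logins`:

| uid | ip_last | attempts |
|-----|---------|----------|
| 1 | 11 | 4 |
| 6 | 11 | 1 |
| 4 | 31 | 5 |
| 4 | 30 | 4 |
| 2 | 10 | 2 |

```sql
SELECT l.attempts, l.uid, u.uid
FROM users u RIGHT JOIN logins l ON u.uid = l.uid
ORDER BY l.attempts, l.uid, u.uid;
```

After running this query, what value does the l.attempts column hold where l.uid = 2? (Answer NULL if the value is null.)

2

RIGHT JOIN keeps every row from `logins`; unmatched rows get NULL for `users`'s columns.
Matching on u.uid = l.uid.
- uid=2: 1 matching l row(s), so 1 row(s) emitted.
- uid=6: 1 matching l row(s), so 1 row(s) emitted.
- uid=5: no matching l row.
- uid=7: no matching l row.
- 3 row(s) from l found no u partner → padded with NULL.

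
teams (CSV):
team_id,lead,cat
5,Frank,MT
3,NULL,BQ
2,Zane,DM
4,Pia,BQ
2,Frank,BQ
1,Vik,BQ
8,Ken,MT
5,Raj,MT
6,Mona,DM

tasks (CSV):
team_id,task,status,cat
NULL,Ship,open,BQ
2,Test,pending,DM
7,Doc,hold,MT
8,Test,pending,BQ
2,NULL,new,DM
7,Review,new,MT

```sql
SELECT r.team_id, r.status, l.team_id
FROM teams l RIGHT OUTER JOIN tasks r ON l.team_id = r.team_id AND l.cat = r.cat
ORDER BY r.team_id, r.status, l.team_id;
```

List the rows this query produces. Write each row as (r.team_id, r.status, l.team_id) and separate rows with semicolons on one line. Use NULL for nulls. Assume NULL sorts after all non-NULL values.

(2, new, 2); (2, pending, 2); (7, hold, NULL); (7, new, NULL); (8, pending, NULL); (NULL, open, NULL)

RIGHT JOIN keeps every row from `tasks`; unmatched rows get NULL for `teams`'s columns.
Matching on l.team_id = r.team_id AND l.cat = r.cat. A NULL in a compared column never satisfies the condition.
Matched pairs: 2; unmatched r rows kept: 4.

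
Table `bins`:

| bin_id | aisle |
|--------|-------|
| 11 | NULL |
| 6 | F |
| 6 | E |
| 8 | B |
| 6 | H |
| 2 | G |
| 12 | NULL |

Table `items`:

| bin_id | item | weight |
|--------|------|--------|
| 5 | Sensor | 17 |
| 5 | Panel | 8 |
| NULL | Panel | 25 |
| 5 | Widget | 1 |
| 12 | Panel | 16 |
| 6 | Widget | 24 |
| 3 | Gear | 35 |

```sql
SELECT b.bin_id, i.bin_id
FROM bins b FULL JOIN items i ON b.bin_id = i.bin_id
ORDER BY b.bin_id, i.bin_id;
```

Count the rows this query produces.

12

FULL OUTER JOIN keeps every row from both sides; unmatched rows get NULL for the other side's columns.
Matching on b.bin_id = i.bin_id. A NULL in a compared column never satisfies the condition.
Matched pairs: 4; unmatched b rows kept: 3; unmatched i rows kept: 5.
Total: 4 matched + 8 padded = 12 rows.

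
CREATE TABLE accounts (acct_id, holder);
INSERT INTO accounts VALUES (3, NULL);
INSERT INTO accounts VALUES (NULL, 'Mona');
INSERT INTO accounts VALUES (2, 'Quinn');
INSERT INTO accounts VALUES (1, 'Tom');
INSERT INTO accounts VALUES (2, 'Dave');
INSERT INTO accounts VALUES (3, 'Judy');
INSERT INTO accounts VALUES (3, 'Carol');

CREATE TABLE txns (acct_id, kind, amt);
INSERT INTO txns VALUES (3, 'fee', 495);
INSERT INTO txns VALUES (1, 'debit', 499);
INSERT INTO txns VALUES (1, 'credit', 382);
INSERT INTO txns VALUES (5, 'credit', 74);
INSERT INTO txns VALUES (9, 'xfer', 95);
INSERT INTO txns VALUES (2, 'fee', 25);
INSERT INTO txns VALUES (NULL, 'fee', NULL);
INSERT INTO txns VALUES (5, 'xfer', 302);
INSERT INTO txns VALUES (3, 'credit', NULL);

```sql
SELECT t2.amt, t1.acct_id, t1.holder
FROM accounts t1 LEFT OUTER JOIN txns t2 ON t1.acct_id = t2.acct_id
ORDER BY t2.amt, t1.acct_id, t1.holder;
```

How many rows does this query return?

LEFT JOIN keeps every row from `accounts`; unmatched rows get NULL for `txns`'s columns.
Matching on t1.acct_id = t2.acct_id. A NULL in a compared column never satisfies the condition.
- t1 (acct_id=3) pairs with 2 row(s) of t2.
- t1 (acct_id=NULL) has no partner → padded with NULL.
- t1 (acct_id=2) pairs with 1 row(s) of t2.
- t1 (acct_id=1) pairs with 2 row(s) of t2.
- t1 (acct_id=2) pairs with 1 row(s) of t2.
- t1 (acct_id=3) pairs with 2 row(s) of t2.
- t1 (acct_id=3) pairs with 2 row(s) of t2.
Total: 10 matched + 1 padded = 11 rows.

11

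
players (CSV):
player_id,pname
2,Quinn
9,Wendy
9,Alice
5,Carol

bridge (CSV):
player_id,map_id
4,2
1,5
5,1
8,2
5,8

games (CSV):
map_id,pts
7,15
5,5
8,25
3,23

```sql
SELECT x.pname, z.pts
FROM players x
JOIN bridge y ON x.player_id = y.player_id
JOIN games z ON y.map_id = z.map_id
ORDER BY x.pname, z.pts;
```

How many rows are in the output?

Evaluate left to right. First `players x INNER JOIN bridge y` on player_id: 2 row(s).
Then INNER JOIN `games z` on map_id: keep only rows whose y.map_id appears in z.
Result: 1 row(s).

1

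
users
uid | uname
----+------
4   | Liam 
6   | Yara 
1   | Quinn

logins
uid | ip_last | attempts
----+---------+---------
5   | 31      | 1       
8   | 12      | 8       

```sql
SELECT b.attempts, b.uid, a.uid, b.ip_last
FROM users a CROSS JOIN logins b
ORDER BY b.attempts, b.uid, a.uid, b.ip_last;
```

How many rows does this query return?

6

CROSS JOIN pairs every row of `users` with every row of `logins`: 3 × 2 = 6 rows.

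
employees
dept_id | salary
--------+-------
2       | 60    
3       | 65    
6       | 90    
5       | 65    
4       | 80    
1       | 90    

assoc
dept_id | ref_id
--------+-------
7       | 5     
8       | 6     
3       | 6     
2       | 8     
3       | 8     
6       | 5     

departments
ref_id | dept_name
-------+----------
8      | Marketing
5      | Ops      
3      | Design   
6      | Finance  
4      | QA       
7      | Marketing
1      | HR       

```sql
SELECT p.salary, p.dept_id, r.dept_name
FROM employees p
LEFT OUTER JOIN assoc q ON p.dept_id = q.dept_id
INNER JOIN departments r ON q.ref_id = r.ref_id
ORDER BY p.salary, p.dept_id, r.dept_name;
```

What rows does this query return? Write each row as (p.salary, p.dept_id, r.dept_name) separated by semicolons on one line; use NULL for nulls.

(60, 2, Marketing); (65, 3, Finance); (65, 3, Marketing); (90, 6, Ops)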